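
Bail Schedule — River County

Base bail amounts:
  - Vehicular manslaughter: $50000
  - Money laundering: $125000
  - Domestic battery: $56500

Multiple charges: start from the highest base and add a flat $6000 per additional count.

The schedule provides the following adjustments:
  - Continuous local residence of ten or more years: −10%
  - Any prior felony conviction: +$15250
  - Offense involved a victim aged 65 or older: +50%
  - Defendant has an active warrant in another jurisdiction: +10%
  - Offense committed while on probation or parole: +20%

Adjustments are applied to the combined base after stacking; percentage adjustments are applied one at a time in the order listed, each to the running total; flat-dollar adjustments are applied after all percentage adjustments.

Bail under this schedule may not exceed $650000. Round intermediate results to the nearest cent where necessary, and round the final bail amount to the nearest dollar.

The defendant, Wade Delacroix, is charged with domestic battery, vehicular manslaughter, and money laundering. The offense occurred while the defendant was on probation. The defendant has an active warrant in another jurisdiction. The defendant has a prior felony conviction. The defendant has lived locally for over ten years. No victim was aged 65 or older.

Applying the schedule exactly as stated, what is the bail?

$178006

Base amounts from the schedule: domestic battery $56500; vehicular manslaughter $50000; money laundering $125000.
Stacking rule: highest base plus $6000 per additional charge. Highest is money laundering at $125000; 2 additional charges → +$12000. Combined base = $137000.
Continuous local residence of ten or more years (−10%): $137000 × 0.9 = $123300.
Defendant has an active warrant in another jurisdiction (+10%): $123300 × 1.1 = $135630.
Offense committed while on probation or parole (+20%): $135630 × 1.2 = $162756.
Any prior felony conviction (+$15250 flat): $162756 + $15250 = $178006.
$178006 is within the $650000 maximum.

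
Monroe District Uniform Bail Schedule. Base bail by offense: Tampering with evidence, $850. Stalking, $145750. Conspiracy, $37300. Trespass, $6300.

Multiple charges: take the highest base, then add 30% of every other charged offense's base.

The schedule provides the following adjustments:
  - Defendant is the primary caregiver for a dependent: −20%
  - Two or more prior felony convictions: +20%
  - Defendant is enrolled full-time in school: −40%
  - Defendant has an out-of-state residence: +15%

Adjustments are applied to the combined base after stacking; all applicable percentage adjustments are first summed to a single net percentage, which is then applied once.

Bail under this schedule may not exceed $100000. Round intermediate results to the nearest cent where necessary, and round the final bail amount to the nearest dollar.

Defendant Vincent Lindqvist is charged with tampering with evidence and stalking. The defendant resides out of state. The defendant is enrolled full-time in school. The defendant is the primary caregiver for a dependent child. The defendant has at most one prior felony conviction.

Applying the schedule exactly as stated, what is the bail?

$80303

Base amounts from the schedule: tampering with evidence $850; stalking $145750.
Stacking rule: highest base plus 30% of each additional charge. Highest is stalking at $145750. Additional: $850 × 30% = $255. Combined base = $145750 + $255 = $146005.
Net percentage adjustment: −20% −40% +15% = −45%. $146005 × 0.55 = $80302.75.
$80302.75 is within the $100000 maximum.
Rounded to the nearest dollar: $80303.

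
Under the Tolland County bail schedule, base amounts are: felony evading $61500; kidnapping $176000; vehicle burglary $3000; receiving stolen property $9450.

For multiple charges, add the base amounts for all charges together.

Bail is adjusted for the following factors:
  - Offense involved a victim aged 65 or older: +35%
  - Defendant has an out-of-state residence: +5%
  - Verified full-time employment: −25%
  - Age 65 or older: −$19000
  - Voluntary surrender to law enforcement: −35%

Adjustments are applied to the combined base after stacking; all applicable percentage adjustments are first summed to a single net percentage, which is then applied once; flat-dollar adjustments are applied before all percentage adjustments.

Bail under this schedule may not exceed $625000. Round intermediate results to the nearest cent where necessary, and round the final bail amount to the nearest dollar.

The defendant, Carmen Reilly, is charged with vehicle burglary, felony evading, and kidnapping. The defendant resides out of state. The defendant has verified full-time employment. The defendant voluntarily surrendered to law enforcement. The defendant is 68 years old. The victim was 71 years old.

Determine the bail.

Base amounts from the schedule: vehicle burglary $3000; felony evading $61500; kidnapping $176000.
Stacking rule: sum of all bases. $3000 + $61500 + $176000 = $240500.
Age 65 or older (−$19000 flat): $240500 − $19000 = $221500.
Net percentage adjustment: +35% +5% −25% −35% = −20%. $221500 × 0.8 = $177200.
$177200 is within the $625000 maximum.

$177200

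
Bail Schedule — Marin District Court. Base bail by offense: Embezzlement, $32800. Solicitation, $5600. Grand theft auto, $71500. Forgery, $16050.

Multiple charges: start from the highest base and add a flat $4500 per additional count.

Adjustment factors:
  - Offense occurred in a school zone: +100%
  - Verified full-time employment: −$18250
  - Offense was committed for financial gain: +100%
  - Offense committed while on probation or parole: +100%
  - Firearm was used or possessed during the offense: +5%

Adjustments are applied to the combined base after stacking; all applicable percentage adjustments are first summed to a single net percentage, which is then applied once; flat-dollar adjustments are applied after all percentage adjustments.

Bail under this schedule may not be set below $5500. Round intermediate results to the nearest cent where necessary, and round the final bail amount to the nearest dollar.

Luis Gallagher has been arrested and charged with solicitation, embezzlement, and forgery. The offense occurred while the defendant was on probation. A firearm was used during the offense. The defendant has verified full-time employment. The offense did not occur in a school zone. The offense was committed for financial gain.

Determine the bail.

Base amounts from the schedule: solicitation $5600; embezzlement $32800; forgery $16050.
Stacking rule: highest base plus $4500 per additional charge. Highest is embezzlement at $32800; 2 additional charges → +$9000. Combined base = $41800.
Net percentage adjustment: +100% +100% +5% = +205%. $41800 × 3.05 = $127490.
Verified full-time employment (−$18250 flat): $127490 − $18250 = $109240.
$109240 is at or above the $5500 minimum.

$109240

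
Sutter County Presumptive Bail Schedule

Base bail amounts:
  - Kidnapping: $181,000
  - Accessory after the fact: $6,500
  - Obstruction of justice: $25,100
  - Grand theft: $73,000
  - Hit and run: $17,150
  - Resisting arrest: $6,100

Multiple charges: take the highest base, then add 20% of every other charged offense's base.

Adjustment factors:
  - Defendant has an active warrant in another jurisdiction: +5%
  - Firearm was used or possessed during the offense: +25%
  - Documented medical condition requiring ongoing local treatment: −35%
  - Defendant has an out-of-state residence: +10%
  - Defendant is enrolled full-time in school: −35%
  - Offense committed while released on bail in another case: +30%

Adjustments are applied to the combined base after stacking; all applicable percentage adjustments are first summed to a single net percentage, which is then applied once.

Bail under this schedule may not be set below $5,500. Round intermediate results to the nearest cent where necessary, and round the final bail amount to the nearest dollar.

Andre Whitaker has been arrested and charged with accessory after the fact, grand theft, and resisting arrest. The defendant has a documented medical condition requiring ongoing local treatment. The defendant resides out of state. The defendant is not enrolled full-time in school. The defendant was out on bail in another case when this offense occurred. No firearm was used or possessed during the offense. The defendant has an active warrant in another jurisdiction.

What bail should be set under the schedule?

Base amounts from the schedule: accessory after the fact $6,500; grand theft $73,000; resisting arrest $6,100.
Stacking rule: highest base plus 20% of each additional charge. Highest is grand theft at $73,000. Additional: $6,500 × 20% = $1,300; $6,100 × 20% = $1,220. Combined base = $73,000 + $2,520 = $75,520.
Net percentage adjustment: +5% −35% +10% +30% = +10%. $75,520 × 1.1 = $83,072.
$83,072 is at or above the $5,500 minimum.

$83,072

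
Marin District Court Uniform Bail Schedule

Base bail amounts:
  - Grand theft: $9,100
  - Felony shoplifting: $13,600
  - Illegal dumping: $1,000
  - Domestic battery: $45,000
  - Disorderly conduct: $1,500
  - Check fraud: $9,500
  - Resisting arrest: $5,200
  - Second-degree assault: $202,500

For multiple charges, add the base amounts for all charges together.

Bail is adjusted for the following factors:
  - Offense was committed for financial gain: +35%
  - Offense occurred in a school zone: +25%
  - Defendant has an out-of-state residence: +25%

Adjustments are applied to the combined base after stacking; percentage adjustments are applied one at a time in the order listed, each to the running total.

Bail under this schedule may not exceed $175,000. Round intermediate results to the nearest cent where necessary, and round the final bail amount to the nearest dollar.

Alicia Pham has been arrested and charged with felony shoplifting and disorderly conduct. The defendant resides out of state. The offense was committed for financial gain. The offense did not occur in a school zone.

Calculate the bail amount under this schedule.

$25,481

Base amounts from the schedule: felony shoplifting $13,600; disorderly conduct $1,500.
Stacking rule: sum of all bases. $13,600 + $1,500 = $15,100.
Offense was committed for financial gain (+35%): $15,100 × 1.35 = $20,385.
Defendant has an out-of-state residence (+25%): $20,385 × 1.25 = $25,481.25.
$25,481.25 is within the $175,000 maximum.
Rounded to the nearest dollar: $25,481.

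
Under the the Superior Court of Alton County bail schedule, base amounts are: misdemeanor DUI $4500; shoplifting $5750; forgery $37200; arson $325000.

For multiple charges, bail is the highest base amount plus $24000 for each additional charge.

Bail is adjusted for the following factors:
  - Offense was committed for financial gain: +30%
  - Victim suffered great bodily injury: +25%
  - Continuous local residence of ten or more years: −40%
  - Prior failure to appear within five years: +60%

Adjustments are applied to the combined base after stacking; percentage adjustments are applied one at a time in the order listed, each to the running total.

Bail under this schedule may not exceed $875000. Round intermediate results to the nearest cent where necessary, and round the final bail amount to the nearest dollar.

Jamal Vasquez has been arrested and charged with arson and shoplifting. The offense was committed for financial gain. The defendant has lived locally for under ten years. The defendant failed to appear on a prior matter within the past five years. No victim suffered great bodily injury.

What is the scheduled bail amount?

Base amounts from the schedule: arson $325000; shoplifting $5750.
Stacking rule: highest base plus $24000 per additional charge. Highest is arson at $325000; 1 additional charge → +$24000. Combined base = $349000.
Offense was committed for financial gain (+30%): $349000 × 1.3 = $453700.
Prior failure to appear within five years (+60%): $453700 × 1.6 = $725920.
$725920 is within the $875000 maximum.

$725920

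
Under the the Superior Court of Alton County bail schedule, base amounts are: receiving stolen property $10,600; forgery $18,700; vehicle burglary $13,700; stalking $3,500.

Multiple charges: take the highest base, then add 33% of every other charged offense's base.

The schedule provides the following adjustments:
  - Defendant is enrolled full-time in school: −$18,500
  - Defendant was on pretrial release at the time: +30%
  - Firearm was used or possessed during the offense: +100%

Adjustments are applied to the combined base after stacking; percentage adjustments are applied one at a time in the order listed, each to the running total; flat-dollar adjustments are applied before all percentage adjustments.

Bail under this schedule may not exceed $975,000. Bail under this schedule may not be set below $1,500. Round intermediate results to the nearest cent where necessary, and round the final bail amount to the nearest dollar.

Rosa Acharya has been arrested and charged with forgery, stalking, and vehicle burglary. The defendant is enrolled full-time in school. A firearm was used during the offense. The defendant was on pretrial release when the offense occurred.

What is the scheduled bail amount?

$15,278

Base amounts from the schedule: forgery $18,700; stalking $3,500; vehicle burglary $13,700.
Stacking rule: highest base plus 33% of each additional charge. Highest is forgery at $18,700. Additional: $3,500 × 33% = $1,155; $13,700 × 33% = $4,521. Combined base = $18,700 + $5,676 = $24,376.
Defendant is enrolled full-time in school (−$18,500 flat): $24,376 − $18,500 = $5,876.
Defendant was on pretrial release at the time (+30%): $5,876 × 1.3 = $7,638.80.
Firearm was used or possessed during the offense (+100%): $7,638.80 × 2 = $15,277.60.
$15,277.60 is within the $975,000 maximum.
$15,277.60 is at or above the $1,500 minimum.
Rounded to the nearest dollar: $15,278.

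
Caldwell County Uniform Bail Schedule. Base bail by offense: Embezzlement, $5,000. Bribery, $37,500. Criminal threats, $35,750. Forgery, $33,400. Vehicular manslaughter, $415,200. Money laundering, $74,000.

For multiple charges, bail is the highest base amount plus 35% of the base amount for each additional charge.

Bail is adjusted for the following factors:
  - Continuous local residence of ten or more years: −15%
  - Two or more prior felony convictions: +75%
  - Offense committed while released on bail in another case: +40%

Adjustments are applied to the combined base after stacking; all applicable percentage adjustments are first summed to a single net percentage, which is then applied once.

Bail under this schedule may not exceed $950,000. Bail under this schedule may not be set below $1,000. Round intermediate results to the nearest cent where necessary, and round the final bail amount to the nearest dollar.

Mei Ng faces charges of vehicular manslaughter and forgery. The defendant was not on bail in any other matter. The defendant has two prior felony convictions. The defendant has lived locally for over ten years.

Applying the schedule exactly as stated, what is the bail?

$683,024

Base amounts from the schedule: vehicular manslaughter $415,200; forgery $33,400.
Stacking rule: highest base plus 35% of each additional charge. Highest is vehicular manslaughter at $415,200. Additional: $33,400 × 35% = $11,690. Combined base = $415,200 + $11,690 = $426,890.
Net percentage adjustment: −15% +75% = +60%. $426,890 × 1.6 = $683,024.
$683,024 is within the $950,000 maximum.
$683,024 is at or above the $1,000 minimum.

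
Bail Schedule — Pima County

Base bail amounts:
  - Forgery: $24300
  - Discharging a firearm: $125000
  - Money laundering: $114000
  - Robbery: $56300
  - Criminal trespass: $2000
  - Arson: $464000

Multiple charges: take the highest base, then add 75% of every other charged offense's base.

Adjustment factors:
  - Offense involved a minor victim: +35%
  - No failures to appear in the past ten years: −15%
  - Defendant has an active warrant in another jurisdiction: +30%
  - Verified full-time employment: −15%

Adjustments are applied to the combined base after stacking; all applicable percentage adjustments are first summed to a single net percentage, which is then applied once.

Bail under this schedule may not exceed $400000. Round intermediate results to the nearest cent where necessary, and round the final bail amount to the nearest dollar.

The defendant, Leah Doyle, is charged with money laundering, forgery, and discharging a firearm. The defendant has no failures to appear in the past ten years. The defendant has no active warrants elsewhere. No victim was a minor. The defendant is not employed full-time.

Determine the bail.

Base amounts from the schedule: money laundering $114000; forgery $24300; discharging a firearm $125000.
Stacking rule: highest base plus 75% of each additional charge. Highest is discharging a firearm at $125000. Additional: $114000 × 75% = $85500; $24300 × 75% = $18225. Combined base = $125000 + $103725 = $228725.
No failures to appear in the past ten years (−15%): $228725 × 0.85 = $194416.25.
$194416.25 is within the $400000 maximum.
Rounded to the nearest dollar: $194416.

$194416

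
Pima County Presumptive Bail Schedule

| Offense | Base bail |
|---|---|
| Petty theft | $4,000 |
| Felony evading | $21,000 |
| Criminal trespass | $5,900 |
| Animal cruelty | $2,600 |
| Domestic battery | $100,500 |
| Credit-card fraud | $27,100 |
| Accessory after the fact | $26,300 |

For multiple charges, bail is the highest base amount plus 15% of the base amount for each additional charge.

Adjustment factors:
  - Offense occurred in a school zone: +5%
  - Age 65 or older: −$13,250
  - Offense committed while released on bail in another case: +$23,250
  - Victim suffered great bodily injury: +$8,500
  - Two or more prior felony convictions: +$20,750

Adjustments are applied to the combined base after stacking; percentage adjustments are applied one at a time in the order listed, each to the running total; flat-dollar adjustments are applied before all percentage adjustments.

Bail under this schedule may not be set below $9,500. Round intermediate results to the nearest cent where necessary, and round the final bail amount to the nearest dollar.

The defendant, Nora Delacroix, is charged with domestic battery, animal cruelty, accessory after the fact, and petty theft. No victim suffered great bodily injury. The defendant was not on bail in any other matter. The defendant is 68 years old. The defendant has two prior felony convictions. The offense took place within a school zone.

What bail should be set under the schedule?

$118,582

Base amounts from the schedule: domestic battery $100,500; animal cruelty $2,600; accessory after the fact $26,300; petty theft $4,000.
Stacking rule: highest base plus 15% of each additional charge. Highest is domestic battery at $100,500. Additional: $2,600 × 15% = $390; $26,300 × 15% = $3,945; $4,000 × 15% = $600. Combined base = $100,500 + $4,935 = $105,435.
Age 65 or older (−$13,250 flat): $105,435 − $13,250 = $92,185.
Two or more prior felony convictions (+$20,750 flat): $92,185 + $20,750 = $112,935.
Offense occurred in a school zone (+5%): $112,935 × 1.05 = $118,581.75.
$118,581.75 is at or above the $9,500 minimum.
Rounded to the nearest dollar: $118,582.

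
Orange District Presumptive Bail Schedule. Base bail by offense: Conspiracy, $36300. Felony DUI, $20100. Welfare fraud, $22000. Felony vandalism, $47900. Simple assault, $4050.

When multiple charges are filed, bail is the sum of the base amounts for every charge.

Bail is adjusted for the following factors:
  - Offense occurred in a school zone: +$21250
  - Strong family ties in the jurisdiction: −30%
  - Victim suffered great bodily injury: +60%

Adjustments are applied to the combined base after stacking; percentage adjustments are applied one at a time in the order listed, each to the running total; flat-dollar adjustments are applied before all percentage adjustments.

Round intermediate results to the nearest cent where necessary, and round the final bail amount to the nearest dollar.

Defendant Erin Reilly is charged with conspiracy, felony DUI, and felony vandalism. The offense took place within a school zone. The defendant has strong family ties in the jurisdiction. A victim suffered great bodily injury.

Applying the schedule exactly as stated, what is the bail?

Base amounts from the schedule: conspiracy $36300; felony DUI $20100; felony vandalism $47900.
Stacking rule: sum of all bases. $36300 + $20100 + $47900 = $104300.
Offense occurred in a school zone (+$21250 flat): $104300 + $21250 = $125550.
Strong family ties in the jurisdiction (−30%): $125550 × 0.7 = $87885.
Victim suffered great bodily injury (+60%): $87885 × 1.6 = $140616.

$140616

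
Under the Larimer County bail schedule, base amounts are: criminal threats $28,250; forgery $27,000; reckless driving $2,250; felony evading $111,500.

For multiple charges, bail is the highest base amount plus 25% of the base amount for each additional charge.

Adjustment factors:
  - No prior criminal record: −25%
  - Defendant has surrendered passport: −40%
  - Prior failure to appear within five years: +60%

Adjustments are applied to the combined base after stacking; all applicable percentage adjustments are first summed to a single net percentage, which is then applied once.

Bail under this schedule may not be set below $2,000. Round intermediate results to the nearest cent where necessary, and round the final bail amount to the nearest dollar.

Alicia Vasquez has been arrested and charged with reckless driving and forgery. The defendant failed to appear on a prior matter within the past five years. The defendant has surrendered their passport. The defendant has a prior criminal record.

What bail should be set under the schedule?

$33,075

Base amounts from the schedule: reckless driving $2,250; forgery $27,000.
Stacking rule: highest base plus 25% of each additional charge. Highest is forgery at $27,000. Additional: $2,250 × 25% = $562.50. Combined base = $27,000 + $562.50 = $27,562.50.
Net percentage adjustment: −40% +60% = +20%. $27,562.50 × 1.2 = $33,075.
$33,075 is at or above the $2,000 minimum.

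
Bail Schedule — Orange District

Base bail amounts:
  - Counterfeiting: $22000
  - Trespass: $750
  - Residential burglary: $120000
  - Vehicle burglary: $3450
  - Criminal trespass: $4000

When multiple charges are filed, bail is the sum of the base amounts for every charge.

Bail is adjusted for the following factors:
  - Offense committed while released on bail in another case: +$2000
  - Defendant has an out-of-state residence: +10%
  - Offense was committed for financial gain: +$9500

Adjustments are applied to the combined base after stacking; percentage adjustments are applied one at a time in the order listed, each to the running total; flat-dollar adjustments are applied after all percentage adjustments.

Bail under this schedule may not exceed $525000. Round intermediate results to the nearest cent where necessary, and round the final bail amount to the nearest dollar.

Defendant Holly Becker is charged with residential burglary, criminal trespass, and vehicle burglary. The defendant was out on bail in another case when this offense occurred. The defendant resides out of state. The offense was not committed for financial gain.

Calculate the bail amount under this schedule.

Base amounts from the schedule: residential burglary $120000; criminal trespass $4000; vehicle burglary $3450.
Stacking rule: sum of all bases. $120000 + $4000 + $3450 = $127450.
Defendant has an out-of-state residence (+10%): $127450 × 1.1 = $140195.
Offense committed while released on bail in another case (+$2000 flat): $140195 + $2000 = $142195.
$142195 is within the $525000 maximum.

$142195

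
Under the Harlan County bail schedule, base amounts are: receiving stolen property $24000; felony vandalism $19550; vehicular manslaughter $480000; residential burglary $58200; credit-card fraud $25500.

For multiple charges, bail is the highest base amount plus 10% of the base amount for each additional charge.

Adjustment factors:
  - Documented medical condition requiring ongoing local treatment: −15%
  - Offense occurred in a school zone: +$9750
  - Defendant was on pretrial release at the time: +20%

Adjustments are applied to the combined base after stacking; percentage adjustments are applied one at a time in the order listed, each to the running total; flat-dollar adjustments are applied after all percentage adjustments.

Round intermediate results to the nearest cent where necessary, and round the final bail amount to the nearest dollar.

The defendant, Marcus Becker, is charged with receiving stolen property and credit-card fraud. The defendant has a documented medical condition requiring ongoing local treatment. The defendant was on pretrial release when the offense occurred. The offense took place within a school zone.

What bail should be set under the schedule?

Base amounts from the schedule: receiving stolen property $24000; credit-card fraud $25500.
Stacking rule: highest base plus 10% of each additional charge. Highest is credit-card fraud at $25500. Additional: $24000 × 10% = $2400. Combined base = $25500 + $2400 = $27900.
Documented medical condition requiring ongoing local treatment (−15%): $27900 × 0.85 = $23715.
Defendant was on pretrial release at the time (+20%): $23715 × 1.2 = $28458.
Offense occurred in a school zone (+$9750 flat): $28458 + $9750 = $38208.

$38208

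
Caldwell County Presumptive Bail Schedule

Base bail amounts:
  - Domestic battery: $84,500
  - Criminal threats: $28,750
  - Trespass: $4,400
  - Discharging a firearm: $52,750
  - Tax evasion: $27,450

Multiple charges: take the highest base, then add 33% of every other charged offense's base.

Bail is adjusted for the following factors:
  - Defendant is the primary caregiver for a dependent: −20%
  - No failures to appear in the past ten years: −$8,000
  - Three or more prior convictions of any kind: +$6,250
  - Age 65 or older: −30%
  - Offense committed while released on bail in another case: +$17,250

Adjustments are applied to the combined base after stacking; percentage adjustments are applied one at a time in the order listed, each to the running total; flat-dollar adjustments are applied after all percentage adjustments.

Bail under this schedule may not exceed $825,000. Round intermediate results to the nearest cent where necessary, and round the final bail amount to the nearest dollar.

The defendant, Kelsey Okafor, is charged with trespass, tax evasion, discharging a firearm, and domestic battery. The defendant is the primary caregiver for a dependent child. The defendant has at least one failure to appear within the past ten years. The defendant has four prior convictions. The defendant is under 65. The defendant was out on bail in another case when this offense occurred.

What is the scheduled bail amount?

Base amounts from the schedule: trespass $4,400; tax evasion $27,450; discharging a firearm $52,750; domestic battery $84,500.
Stacking rule: highest base plus 33% of each additional charge. Highest is domestic battery at $84,500. Additional: $4,400 × 33% = $1,452; $27,450 × 33% = $9,058.50; $52,750 × 33% = $17,407.50. Combined base = $84,500 + $27,918 = $112,418.
Defendant is the primary caregiver for a dependent (−20%): $112,418 × 0.8 = $89,934.40.
Three or more prior convictions of any kind (+$6,250 flat): $89,934.40 + $6,250 = $96,184.40.
Offense committed while released on bail in another case (+$17,250 flat): $96,184.40 + $17,250 = $113,434.40.
$113,434.40 is within the $825,000 maximum.
Rounded to the nearest dollar: $113,434.

$113,434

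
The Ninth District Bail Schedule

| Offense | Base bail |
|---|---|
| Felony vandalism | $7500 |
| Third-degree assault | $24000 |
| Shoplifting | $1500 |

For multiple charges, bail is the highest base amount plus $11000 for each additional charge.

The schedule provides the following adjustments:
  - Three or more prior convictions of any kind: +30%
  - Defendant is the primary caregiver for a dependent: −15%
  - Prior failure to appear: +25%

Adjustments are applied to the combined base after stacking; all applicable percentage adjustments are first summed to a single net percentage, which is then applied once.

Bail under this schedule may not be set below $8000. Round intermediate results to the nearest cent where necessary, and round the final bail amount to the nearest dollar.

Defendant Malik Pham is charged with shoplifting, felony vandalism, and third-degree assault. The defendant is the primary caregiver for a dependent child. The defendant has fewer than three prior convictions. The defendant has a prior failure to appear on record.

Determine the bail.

Base amounts from the schedule: shoplifting $1500; felony vandalism $7500; third-degree assault $24000.
Stacking rule: highest base plus $11000 per additional charge. Highest is third-degree assault at $24000; 2 additional charges → +$22000. Combined base = $46000.
Net percentage adjustment: −15% +25% = +10%. $46000 × 1.1 = $50600.
$50600 is at or above the $8000 minimum.

$50600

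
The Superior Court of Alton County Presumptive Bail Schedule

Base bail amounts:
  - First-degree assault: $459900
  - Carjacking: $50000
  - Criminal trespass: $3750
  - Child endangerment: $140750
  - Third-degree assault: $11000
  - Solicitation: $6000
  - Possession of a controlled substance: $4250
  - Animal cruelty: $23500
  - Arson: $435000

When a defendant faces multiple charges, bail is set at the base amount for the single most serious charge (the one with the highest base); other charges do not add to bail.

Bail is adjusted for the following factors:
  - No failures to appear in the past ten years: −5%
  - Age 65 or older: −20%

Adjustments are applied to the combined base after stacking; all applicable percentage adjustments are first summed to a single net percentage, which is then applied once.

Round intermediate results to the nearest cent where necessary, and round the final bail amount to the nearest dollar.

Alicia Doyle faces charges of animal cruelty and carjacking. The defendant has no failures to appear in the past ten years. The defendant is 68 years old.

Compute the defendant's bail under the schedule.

Base amounts from the schedule: animal cruelty $23500; carjacking $50000.
Stacking rule: use the highest base only. Highest is carjacking at $50000. Combined base = $50000.
Net percentage adjustment: −5% −20% = −25%. $50000 × 0.75 = $37500.

$37500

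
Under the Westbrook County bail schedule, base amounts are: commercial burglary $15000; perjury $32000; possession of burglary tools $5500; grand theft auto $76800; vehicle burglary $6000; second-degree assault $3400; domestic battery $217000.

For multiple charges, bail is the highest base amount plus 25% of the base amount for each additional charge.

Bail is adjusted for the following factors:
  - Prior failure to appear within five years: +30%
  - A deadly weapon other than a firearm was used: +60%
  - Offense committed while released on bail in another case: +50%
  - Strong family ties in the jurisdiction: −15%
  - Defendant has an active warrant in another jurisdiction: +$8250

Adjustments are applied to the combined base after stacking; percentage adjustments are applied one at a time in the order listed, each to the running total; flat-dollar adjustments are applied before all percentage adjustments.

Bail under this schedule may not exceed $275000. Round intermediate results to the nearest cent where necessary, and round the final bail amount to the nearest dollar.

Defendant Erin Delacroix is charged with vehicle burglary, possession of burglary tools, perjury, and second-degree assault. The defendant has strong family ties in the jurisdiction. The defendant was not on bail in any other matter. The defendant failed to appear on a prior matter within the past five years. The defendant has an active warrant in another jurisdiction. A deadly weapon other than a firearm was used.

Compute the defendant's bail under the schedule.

Base amounts from the schedule: vehicle burglary $6000; possession of burglary tools $5500; perjury $32000; second-degree assault $3400.
Stacking rule: highest base plus 25% of each additional charge. Highest is perjury at $32000. Additional: $6000 × 25% = $1500; $5500 × 25% = $1375; $3400 × 25% = $850. Combined base = $32000 + $3725 = $35725.
Defendant has an active warrant in another jurisdiction (+$8250 flat): $35725 + $8250 = $43975.
Prior failure to appear within five years (+30%): $43975 × 1.3 = $57167.50.
A deadly weapon other than a firearm was used (+60%): $57167.50 × 1.6 = $91468.
Strong family ties in the jurisdiction (−15%): $91468 × 0.85 = $77747.80.
$77747.80 is within the $275000 maximum.
Rounded to the nearest dollar: $77748.

$77748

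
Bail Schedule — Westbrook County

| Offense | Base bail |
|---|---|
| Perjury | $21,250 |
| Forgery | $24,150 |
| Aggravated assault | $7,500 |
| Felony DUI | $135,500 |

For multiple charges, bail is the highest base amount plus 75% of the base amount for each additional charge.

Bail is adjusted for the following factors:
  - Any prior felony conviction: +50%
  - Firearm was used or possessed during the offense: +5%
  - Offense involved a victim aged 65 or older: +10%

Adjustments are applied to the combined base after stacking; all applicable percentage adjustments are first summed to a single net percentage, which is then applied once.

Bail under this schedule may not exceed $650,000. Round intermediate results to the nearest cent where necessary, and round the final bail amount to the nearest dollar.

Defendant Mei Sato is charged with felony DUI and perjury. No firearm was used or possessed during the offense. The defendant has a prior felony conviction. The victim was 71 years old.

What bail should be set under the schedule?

Base amounts from the schedule: felony DUI $135,500; perjury $21,250.
Stacking rule: highest base plus 75% of each additional charge. Highest is felony DUI at $135,500. Additional: $21,250 × 75% = $15,937.50. Combined base = $135,500 + $15,937.50 = $151,437.50.
Net percentage adjustment: +50% +10% = +60%. $151,437.50 × 1.6 = $242,300.
$242,300 is within the $650,000 maximum.

$242,300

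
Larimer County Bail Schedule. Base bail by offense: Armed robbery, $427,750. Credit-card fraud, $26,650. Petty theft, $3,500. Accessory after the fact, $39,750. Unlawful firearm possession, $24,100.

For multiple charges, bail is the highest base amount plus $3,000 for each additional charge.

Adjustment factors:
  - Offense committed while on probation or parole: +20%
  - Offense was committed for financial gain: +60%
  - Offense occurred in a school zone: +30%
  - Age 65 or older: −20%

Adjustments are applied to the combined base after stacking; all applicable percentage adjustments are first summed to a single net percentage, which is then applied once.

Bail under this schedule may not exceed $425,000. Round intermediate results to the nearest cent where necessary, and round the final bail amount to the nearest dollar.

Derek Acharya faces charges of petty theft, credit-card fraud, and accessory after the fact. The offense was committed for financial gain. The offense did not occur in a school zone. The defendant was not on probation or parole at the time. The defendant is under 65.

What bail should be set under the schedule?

Base amounts from the schedule: petty theft $3,500; credit-card fraud $26,650; accessory after the fact $39,750.
Stacking rule: highest base plus $3,000 per additional charge. Highest is accessory after the fact at $39,750; 2 additional charges → +$6,000. Combined base = $45,750.
Offense was committed for financial gain (+60%): $45,750 × 1.6 = $73,200.
$73,200 is within the $425,000 maximum.

$73,200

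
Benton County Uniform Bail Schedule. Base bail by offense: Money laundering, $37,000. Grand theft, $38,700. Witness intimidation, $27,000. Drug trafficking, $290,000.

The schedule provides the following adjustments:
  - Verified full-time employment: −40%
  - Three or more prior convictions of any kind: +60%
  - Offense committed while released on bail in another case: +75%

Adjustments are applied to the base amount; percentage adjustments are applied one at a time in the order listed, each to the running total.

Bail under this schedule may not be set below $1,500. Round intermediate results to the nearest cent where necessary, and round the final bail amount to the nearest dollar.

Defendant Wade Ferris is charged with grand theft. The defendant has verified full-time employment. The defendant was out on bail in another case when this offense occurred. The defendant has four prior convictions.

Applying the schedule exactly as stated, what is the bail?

Base amounts from the schedule: grand theft $38,700.
Single charge. Combined base = $38,700.
Verified full-time employment (−40%): $38,700 × 0.6 = $23,220.
Three or more prior convictions of any kind (+60%): $23,220 × 1.6 = $37,152.
Offense committed while released on bail in another case (+75%): $37,152 × 1.75 = $65,016.
$65,016 is at or above the $1,500 minimum.

$65,016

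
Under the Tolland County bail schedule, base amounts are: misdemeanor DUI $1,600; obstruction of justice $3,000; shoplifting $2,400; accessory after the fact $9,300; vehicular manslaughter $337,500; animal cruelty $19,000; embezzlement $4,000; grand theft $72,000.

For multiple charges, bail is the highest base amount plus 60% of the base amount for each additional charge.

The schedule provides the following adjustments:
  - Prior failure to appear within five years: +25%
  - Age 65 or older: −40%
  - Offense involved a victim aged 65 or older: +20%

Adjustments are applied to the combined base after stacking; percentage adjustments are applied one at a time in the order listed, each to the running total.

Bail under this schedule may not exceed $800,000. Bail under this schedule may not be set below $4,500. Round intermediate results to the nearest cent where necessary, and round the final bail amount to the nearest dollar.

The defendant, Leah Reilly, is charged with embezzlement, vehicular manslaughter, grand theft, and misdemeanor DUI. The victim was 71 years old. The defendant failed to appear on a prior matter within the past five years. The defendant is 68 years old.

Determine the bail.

Base amounts from the schedule: embezzlement $4,000; vehicular manslaughter $337,500; grand theft $72,000; misdemeanor DUI $1,600.
Stacking rule: highest base plus 60% of each additional charge. Highest is vehicular manslaughter at $337,500. Additional: $4,000 × 60% = $2,400; $72,000 × 60% = $43,200; $1,600 × 60% = $960. Combined base = $337,500 + $46,560 = $384,060.
Prior failure to appear within five years (+25%): $384,060 × 1.25 = $480,075.
Age 65 or older (−40%): $480,075 × 0.6 = $288,045.
Offense involved a victim aged 65 or older (+20%): $288,045 × 1.2 = $345,654.
$345,654 is within the $800,000 maximum.
$345,654 is at or above the $4,500 minimum.

$345,654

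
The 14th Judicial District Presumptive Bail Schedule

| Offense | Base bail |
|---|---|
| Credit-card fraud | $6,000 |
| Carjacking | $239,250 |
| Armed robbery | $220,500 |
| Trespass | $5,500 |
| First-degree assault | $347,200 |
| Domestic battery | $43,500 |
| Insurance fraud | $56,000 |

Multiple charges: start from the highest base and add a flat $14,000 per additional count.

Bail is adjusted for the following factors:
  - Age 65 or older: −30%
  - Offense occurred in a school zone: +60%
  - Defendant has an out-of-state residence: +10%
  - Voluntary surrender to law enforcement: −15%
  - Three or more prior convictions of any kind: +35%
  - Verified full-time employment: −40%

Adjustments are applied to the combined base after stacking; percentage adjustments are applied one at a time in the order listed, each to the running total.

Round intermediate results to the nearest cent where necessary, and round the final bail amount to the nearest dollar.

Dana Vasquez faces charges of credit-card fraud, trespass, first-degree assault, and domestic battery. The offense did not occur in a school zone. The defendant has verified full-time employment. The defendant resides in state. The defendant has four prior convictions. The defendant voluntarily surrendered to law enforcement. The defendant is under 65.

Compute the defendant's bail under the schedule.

$267,964

Base amounts from the schedule: credit-card fraud $6,000; trespass $5,500; first-degree assault $347,200; domestic battery $43,500.
Stacking rule: highest base plus $14,000 per additional charge. Highest is first-degree assault at $347,200; 3 additional charges → +$42,000. Combined base = $389,200.
Voluntary surrender to law enforcement (−15%): $389,200 × 0.85 = $330,820.
Three or more prior convictions of any kind (+35%): $330,820 × 1.35 = $446,607.
Verified full-time employment (−40%): $446,607 × 0.6 = $267,964.20.
Rounded to the nearest dollar: $267,964.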